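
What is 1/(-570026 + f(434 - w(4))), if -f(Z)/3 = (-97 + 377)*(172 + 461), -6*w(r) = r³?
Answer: -1/1101746 ≈ -9.0765e-7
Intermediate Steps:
w(r) = -r³/6
f(Z) = -531720 (f(Z) = -3*(-97 + 377)*(172 + 461) = -840*633 = -3*177240 = -531720)
1/(-570026 + f(434 - w(4))) = 1/(-570026 - 531720) = 1/(-1101746) = -1/1101746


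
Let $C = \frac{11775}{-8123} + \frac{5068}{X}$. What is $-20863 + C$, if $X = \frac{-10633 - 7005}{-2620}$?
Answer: $- \frac{1440731840916}{71636737} \approx -20112.0$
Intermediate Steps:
$X = \frac{8819}{1310}$ ($X = \left(-10633 - 7005\right) \left(- \frac{1}{2620}\right) = \left(-17638\right) \left(- \frac{1}{2620}\right) = \frac{8819}{1310} \approx 6.7321$)
$C = \frac{53825403115}{71636737}$ ($C = \frac{11775}{-8123} + \frac{5068}{\frac{8819}{1310}} = 11775 \left(- \frac{1}{8123}\right) + 5068 \cdot \frac{1310}{8819} = - \frac{11775}{8123} + \frac{6639080}{8819} = \frac{53825403115}{71636737} \approx 751.37$)
$-20863 + C = -20863 + \frac{53825403115}{71636737} = - \frac{1440731840916}{71636737}$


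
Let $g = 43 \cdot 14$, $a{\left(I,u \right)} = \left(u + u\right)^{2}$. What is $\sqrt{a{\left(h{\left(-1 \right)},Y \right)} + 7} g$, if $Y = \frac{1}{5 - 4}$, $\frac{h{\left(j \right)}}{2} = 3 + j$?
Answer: $602 \sqrt{11} \approx 1996.6$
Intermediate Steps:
$h{\left(j \right)} = 6 + 2 j$ ($h{\left(j \right)} = 2 \left(3 + j\right) = 6 + 2 j$)
$Y = 1$ ($Y = 1^{-1} = 1$)
$a{\left(I,u \right)} = 4 u^{2}$ ($a{\left(I,u \right)} = \left(2 u\right)^{2} = 4 u^{2}$)
$g = 602$
$\sqrt{a{\left(h{\left(-1 \right)},Y \right)} + 7} g = \sqrt{4 \cdot 1^{2} + 7} \cdot 602 = \sqrt{4 \cdot 1 + 7} \cdot 602 = \sqrt{4 + 7} \cdot 602 = \sqrt{11} \cdot 602 = 602 \sqrt{11}$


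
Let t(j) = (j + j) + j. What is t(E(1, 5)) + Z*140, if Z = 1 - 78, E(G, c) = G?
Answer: -10777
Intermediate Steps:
Z = -77
t(j) = 3*j (t(j) = 2*j + j = 3*j)
t(E(1, 5)) + Z*140 = 3*1 - 77*140 = 3 - 10780 = -10777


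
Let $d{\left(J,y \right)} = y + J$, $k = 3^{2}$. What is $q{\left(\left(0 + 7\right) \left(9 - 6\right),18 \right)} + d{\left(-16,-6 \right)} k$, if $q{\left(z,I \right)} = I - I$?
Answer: $-198$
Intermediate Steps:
$k = 9$
$d{\left(J,y \right)} = J + y$
$q{\left(z,I \right)} = 0$
$q{\left(\left(0 + 7\right) \left(9 - 6\right),18 \right)} + d{\left(-16,-6 \right)} k = 0 + \left(-16 - 6\right) 9 = 0 - 198 = -198$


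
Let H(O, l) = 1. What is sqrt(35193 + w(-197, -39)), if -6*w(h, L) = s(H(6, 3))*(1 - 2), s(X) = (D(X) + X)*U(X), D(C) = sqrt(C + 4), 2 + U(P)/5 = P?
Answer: sqrt(1266918 - 30*sqrt(5))/6 ≈ 187.59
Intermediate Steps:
U(P) = -10 + 5*P
D(C) = sqrt(4 + C)
s(X) = (-10 + 5*X)*(X + sqrt(4 + X)) (s(X) = (sqrt(4 + X) + X)*(-10 + 5*X) = (X + sqrt(4 + X))*(-10 + 5*X) = (-10 + 5*X)*(X + sqrt(4 + X)))
w(h, L) = -5/6 - 5*sqrt(5)/6 (w(h, L) = -5*(-2 + 1)*(1 + sqrt(4 + 1))*(1 - 2)/6 = -5*(-1)*(1 + sqrt(5))*(-1)/6 = -(-5 - 5*sqrt(5))*(-1)/6 = -(5 + 5*sqrt(5))/6 = -5/6 - 5*sqrt(5)/6)
sqrt(35193 + w(-197, -39)) = sqrt(35193 + (-5/6 - 5*sqrt(5)/6)) = sqrt(211153/6 - 5*sqrt(5)/6)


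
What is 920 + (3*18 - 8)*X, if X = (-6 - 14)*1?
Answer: 0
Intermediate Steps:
X = -20 (X = -20*1 = -20)
920 + (3*18 - 8)*X = 920 + (3*18 - 8)*(-20) = 920 + (54 - 8)*(-20) = 920 + 46*(-20) = 920 - 920 = 0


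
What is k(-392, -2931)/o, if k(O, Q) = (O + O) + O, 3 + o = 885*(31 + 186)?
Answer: -196/32007 ≈ -0.0061237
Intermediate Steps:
o = 192042 (o = -3 + 885*(31 + 186) = -3 + 885*217 = -3 + 192045 = 192042)
k(O, Q) = 3*O (k(O, Q) = 2*O + O = 3*O)
k(-392, -2931)/o = (3*(-392))/192042 = -1176*1/192042 = -196/32007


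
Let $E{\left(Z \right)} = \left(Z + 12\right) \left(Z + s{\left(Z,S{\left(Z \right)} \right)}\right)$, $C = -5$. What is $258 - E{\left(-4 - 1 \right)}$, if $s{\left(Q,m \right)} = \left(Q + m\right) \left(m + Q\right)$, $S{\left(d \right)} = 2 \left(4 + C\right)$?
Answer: $-50$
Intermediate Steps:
$S{\left(d \right)} = -2$ ($S{\left(d \right)} = 2 \left(4 - 5\right) = 2 \left(-1\right) = -2$)
$s{\left(Q,m \right)} = \left(Q + m\right)^{2}$ ($s{\left(Q,m \right)} = \left(Q + m\right) \left(Q + m\right) = \left(Q + m\right)^{2}$)
$E{\left(Z \right)} = \left(12 + Z\right) \left(Z + \left(-2 + Z\right)^{2}\right)$ ($E{\left(Z \right)} = \left(Z + 12\right) \left(Z + \left(Z - 2\right)^{2}\right) = \left(12 + Z\right) \left(Z + \left(-2 + Z\right)^{2}\right)$)
$258 - E{\left(-4 - 1 \right)} = 258 - \left(48 + \left(-4 - 1\right)^{3} - 32 \left(-4 - 1\right) + 9 \left(-4 - 1\right)^{2}\right) = 258 - \left(48 + \left(-5\right)^{3} - -160 + 9 \left(-5\right)^{2}\right) = 258 - \left(48 - 125 + 160 + 9 \cdot 25\right) = 258 - \left(48 - 125 + 160 + 225\right) = 258 - 308 = -50$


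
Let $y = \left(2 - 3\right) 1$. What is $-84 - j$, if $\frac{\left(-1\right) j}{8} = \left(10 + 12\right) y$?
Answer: $-260$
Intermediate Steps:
$y = -1$ ($y = \left(-1\right) 1 = -1$)
$j = 176$ ($j = - 8 \left(10 + 12\right) \left(-1\right) = - 8 \cdot 22 \left(-1\right) = \left(-8\right) \left(-22\right) = 176$)
$-84 - j = -84 - 176 = -260$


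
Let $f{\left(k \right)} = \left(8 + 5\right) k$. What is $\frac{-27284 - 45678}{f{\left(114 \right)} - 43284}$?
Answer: $\frac{36481}{20901} \approx 1.7454$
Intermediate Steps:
$f{\left(k \right)} = 13 k$
$\frac{-27284 - 45678}{f{\left(114 \right)} - 43284} = \frac{-27284 - 45678}{13 \cdot 114 - 43284} = - \frac{72962}{1482 - 43284} = - \frac{72962}{-41802} = \left(-72962\right) \left(- \frac{1}{41802}\right) = \frac{36481}{20901}$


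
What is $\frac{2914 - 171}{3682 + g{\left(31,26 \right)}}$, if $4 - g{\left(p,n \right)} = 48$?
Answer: $\frac{2743}{3638} \approx 0.75399$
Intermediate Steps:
$g{\left(p,n \right)} = -44$ ($g{\left(p,n \right)} = 4 - 48 = -44$)
$\frac{2914 - 171}{3682 + g{\left(31,26 \right)}} = \frac{2914 - 171}{3682 - 44} = \frac{2743}{3638}$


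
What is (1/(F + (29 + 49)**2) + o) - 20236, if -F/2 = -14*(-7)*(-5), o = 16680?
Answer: -25119583/7064 ≈ -3556.0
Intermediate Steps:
F = 980 (F = -2*(-14*(-7))*(-5) = -196*(-5) = -2*(-490) = 980)
(1/(F + (29 + 49)**2) + o) - 20236 = (1/(980 + (29 + 49)**2) + 16680) - 20236 = (1/(980 + 78**2) + 16680) - 20236 = (1/(980 + 6084) + 16680) - 20236 = (1/7064 + 16680) - 20236 = 117827521/7064 - 20236 = -25119583/7064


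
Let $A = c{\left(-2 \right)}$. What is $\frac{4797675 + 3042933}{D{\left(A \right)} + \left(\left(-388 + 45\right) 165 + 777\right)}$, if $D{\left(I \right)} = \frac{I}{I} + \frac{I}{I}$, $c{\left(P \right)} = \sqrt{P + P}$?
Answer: $- \frac{980076}{6977} \approx -140.47$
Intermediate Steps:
$c{\left(P \right)} = \sqrt{2} \sqrt{P}$ ($c{\left(P \right)} = \sqrt{2 P} = \sqrt{2} \sqrt{P}$)
$A = 2 i$ ($A = \sqrt{2} \sqrt{-2} = \sqrt{2} i \sqrt{2} = 2 i \approx 2.0 i$)
$D{\left(I \right)} = 2$ ($D{\left(I \right)} = 1 + 1 = 2$)
$\frac{4797675 + 3042933}{D{\left(A \right)} + \left(\left(-388 + 45\right) 165 + 777\right)} = \frac{4797675 + 3042933}{2 + \left(\left(-388 + 45\right) 165 + 777\right)} = \frac{7840608}{2 + \left(\left(-343\right) 165 + 777\right)} = \frac{7840608}{2 + \left(-56595 + 777\right)} = \frac{7840608}{2 - 55818} = \frac{7840608}{-55816} = 7840608 \left(- \frac{1}{55816}\right) = - \frac{980076}{6977}$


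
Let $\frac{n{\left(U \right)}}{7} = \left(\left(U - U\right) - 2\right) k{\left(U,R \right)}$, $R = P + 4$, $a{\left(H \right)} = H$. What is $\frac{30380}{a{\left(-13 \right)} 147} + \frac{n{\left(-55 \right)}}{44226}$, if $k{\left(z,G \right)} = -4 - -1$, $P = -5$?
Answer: $- \frac{16739}{1053} \approx -15.896$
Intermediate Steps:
$R = -1$ ($R = -5 + 4 = -1$)
$k{\left(z,G \right)} = -3$ ($k{\left(z,G \right)} = -4 + 1 = -3$)
$n{\left(U \right)} = 42$ ($n{\left(U \right)} = 7 \left(\left(U - U\right) - 2\right) \left(-3\right) = 7 \left(0 - 2\right) \left(-3\right) = 7 \left(\left(-2\right) \left(-3\right)\right) = 7 \cdot 6 = 42$)
$\frac{30380}{a{\left(-13 \right)} 147} + \frac{n{\left(-55 \right)}}{44226} = \frac{30380}{\left(-13\right) 147} + \frac{42}{44226} = \frac{30380}{-1911} + 42 \cdot \frac{1}{44226} = 30380 \left(- \frac{1}{1911}\right) + \frac{1}{1053} = - \frac{620}{39} + \frac{1}{1053} = - \frac{16739}{1053}$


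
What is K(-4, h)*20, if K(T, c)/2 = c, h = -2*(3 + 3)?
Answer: -480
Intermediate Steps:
h = -12 (h = -2*6 = -12)
K(T, c) = 2*c
K(-4, h)*20 = (2*(-12))*20 = -24*20 = -480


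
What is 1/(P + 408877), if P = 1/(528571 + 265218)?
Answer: 793789/324562064954 ≈ 2.4457e-6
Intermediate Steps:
P = 1/793789 ≈ 1.2598e-6
1/(P + 408877) = 1/(1/793789 + 408877) = 1/(324562064954/793789) = 793789/324562064954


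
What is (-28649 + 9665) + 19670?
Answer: 686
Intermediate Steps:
(-28649 + 9665) + 19670 = -18984 + 19670 = 686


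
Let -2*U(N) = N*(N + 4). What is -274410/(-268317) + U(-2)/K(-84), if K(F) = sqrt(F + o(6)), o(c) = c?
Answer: 30490/29813 - I*sqrt(78)/39 ≈ 1.0227 - 0.22646*I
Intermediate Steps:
U(N) = -N*(4 + N)/2 (U(N) = -N*(N + 4)/2 = -N*(4 + N)/2)
K(F) = sqrt(6 + F) (K(F) = sqrt(F + 6) = sqrt(6 + F))
-274410/(-268317) + U(-2)/K(-84) = -274410/(-268317) + (-1/2*(-2)*(4 - 2))/(sqrt(6 - 84)) = -274410*(-1/268317) + (-1/2*(-2)*2)/(sqrt(-78)) = 30490/29813 + 2/((I*sqrt(78))) = 30490/29813 + 2*(-I*sqrt(78)/78) = 30490/29813 - I*sqrt(78)/39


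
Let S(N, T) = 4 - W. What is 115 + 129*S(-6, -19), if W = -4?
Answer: 1147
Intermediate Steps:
S(N, T) = 8 (S(N, T) = 4 - 1*(-4) = 4 + 4 = 8)
115 + 129*S(-6, -19) = 115 + 129*8 = 115 + 1032 = 1147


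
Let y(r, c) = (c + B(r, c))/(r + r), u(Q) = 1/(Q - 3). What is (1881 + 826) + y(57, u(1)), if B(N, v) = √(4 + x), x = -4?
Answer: 617195/228 ≈ 2707.0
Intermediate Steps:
B(N, v) = 0 (B(N, v) = √(4 - 4) = √0 = 0)
u(Q) = 1/(-3 + Q)
y(r, c) = c/(2*r) (y(r, c) = (c + 0)/(r + r) = c/((2*r)) = c*(1/(2*r)) = c/(2*r))
(1881 + 826) + y(57, u(1)) = (1881 + 826) + (½)/((-3 + 1)*57) = 2707 + (½)*(1/57)/(-2) = 2707 + (½)*(-½)*(1/57) = 2707 - 1/228 = 617195/228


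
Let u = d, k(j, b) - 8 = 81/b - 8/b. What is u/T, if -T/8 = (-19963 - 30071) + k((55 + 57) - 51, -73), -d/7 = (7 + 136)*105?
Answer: -105105/400216 ≈ -0.26262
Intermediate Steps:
k(j, b) = 8 + 73/b (k(j, b) = 8 + (81/b - 8/b) = 8 + 73/b)
d = -105105 (d = -7*(7 + 136)*105 = -1001*105 = -7*15015 = -105105)
u = -105105
T = 400216 (T = -8*((-19963 - 30071) + (8 + 73/(-73))) = -8*(-50034 + (8 + 73*(-1/73))) = -8*(-50034 + (8 - 1)) = -8*(-50034 + 7) = -8*(-50027) = 400216)
u/T = -105105/400216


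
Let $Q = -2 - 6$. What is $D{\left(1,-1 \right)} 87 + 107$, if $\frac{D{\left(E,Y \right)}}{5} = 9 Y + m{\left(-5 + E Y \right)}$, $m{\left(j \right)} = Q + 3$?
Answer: $-5983$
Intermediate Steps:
$Q = -8$ ($Q = -2 - 6 = -8$)
$m{\left(j \right)} = -5$ ($m{\left(j \right)} = -8 + 3 = -5$)
$D{\left(E,Y \right)} = -25 + 45 Y$ ($D{\left(E,Y \right)} = 5 \left(9 Y - 5\right) = 5 \left(-5 + 9 Y\right) = -25 + 45 Y$)
$D{\left(1,-1 \right)} 87 + 107 = \left(-25 + 45 \left(-1\right)\right) 87 + 107 = \left(-25 - 45\right) 87 + 107 = \left(-70\right) 87 + 107 = -6090 + 107 = -5983$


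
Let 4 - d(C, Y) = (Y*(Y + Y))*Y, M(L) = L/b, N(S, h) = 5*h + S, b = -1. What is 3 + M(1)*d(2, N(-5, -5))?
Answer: -54001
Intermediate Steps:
N(S, h) = S + 5*h
M(L) = -L (M(L) = L/(-1) = L*(-1) = -L)
d(C, Y) = 4 - 2*Y³ (d(C, Y) = 4 - Y*(Y + Y)*Y = 4 - Y*(2*Y)*Y = 4 - 2*Y²*Y = 4 - 2*Y³)
3 + M(1)*d(2, N(-5, -5)) = 3 + (-1*1)*(4 - 2*(-5 + 5*(-5))³) = 3 - (4 - 2*(-5 - 25)³) = 3 - (4 - 2*(-30)³) = 3 - (4 - 2*(-27000)) = 3 - (4 + 54000) = 3 - 1*54004 = 3 - 54004 = -54001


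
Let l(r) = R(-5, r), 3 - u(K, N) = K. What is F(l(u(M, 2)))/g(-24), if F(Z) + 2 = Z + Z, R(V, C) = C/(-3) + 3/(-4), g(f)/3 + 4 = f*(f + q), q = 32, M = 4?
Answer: 17/3528 ≈ 0.0048186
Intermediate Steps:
u(K, N) = 3 - K
g(f) = -12 + 3*f*(32 + f) (g(f) = -12 + 3*(f*(f + 32)) = -12 + 3*(f*(32 + f)) = -12 + 3*f*(32 + f))
R(V, C) = -¾ - C/3 (R(V, C) = C*(-⅓) + 3*(-¼) = -C/3 - ¾ = -¾ - C/3)
l(r) = -¾ - r/3
F(Z) = -2 + 2*Z (F(Z) = -2 + (Z + Z) = -2 + 2*Z)
F(l(u(M, 2)))/g(-24) = (-2 + 2*(-¾ - (3 - 1*4)/3))/(-12 + 3*(-24)² + 96*(-24)) = (-2 + 2*(-¾ - (3 - 4)/3))/(-12 + 3*576 - 2304) = (-2 + 2*(-¾ - ⅓*(-1)))/(-12 + 1728 - 2304) = (-2 + 2*(-¾ + ⅓))/(-588) = (-2 + 2*(-5/12))*(-1/588) = (-2 - ⅚)*(-1/588) = -17/6*(-1/588) = 17/3528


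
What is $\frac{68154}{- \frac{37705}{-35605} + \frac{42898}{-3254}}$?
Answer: $- \frac{394811589759}{70234561} \approx -5621.3$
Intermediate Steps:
$\frac{68154}{- \frac{37705}{-35605} + \frac{42898}{-3254}} = \frac{68154}{\left(-37705\right) \left(- \frac{1}{35605}\right) + 42898 \left(- \frac{1}{3254}\right)} = \frac{68154}{\frac{7541}{7121} - \frac{21449}{1627}} = \frac{68154}{- \frac{140469122}{11585867}} = 68154 \left(- \frac{11585867}{140469122}\right) = - \frac{394811589759}{70234561}$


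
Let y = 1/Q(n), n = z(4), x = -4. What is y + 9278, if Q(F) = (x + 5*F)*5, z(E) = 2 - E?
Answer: 649459/70 ≈ 9278.0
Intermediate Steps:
n = -2 (n = 2 - 1*4 = 2 - 4 = -2)
Q(F) = -20 + 25*F (Q(F) = (-4 + 5*F)*5 = -20 + 25*F)
y = -1/70 (y = 1/(-20 + 25*(-2)) = 1/(-20 - 50) = 1/(-70) = -1/70 ≈ -0.014286)
y + 9278 = -1/70 + 9278 = 649459/70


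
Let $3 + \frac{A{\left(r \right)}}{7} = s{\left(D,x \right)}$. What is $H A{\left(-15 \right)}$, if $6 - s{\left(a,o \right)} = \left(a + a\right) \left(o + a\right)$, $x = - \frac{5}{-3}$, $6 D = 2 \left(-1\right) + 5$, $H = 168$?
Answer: $980$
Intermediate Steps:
$D = \frac{1}{2}$ ($D = \frac{2 \left(-1\right) + 5}{6} = \frac{-2 + 5}{6} = \frac{1}{6} \cdot 3 = \frac{1}{2} \approx 0.5$)
$x = \frac{5}{3}$ ($x = \left(-5\right) \left(- \frac{1}{3}\right) = \frac{5}{3} \approx 1.6667$)
$s{\left(a,o \right)} = 6 - 2 a \left(a + o\right)$ ($s{\left(a,o \right)} = 6 - \left(a + a\right) \left(o + a\right) = 6 - 2 a \left(a + o\right)$)
$A{\left(r \right)} = \frac{35}{6}$ ($A{\left(r \right)} = -21 + 7 \left(6 - \frac{2}{4} - 1 \cdot \frac{5}{3}\right) = -21 + 7 \left(6 - \frac{1}{2} - \frac{5}{3}\right) = -21 + 7 \cdot \frac{23}{6} = -21 + \frac{161}{6} = \frac{35}{6}$)
$H A{\left(-15 \right)} = 168 \cdot \frac{35}{6} = 980$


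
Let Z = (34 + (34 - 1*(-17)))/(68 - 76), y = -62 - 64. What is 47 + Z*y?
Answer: 5543/4 ≈ 1385.8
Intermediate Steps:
y = -126
Z = -85/8 (Z = (34 + (34 + 17))/(-8) = (34 + 51)*(-1/8) = 85*(-1/8) = -85/8 ≈ -10.625)
47 + Z*y = 47 - 85/8*(-126) = 47 + 5355/4 = 5543/4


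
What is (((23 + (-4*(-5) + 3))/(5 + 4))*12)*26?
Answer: 4784/3 ≈ 1594.7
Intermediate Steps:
(((23 + (-4*(-5) + 3))/(5 + 4))*12)*26 = (((23 + (20 + 3))/9)*12)*26 = (((23 + 23)*(⅑))*12)*26 = ((46*(⅑))*12)*26 = ((46/9)*12)*26 = (184/3)*26 = 4784/3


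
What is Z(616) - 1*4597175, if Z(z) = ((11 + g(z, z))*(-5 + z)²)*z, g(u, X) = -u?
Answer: -139133867455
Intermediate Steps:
Z(z) = z*(-5 + z)²*(11 - z) (Z(z) = ((11 - z)*(-5 + z)²)*z = ((-5 + z)²*(11 - z))*z = z*(-5 + z)²*(11 - z))
Z(616) - 1*4597175 = -1*616*(-5 + 616)²*(-11 + 616) - 1*4597175 = -1*616*611²*605 - 4597175 = -1*616*373321*605 - 4597175 = -139129270280 - 4597175 = -139133867455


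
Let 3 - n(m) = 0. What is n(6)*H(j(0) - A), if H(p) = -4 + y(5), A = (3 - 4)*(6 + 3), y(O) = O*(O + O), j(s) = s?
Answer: 138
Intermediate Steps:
n(m) = 3 (n(m) = 3 - 1*0 = 3 + 0 = 3)
y(O) = 2*O² (y(O) = O*(2*O) = 2*O²)
A = -9 (A = -1*9 = -9)
H(p) = 46 (H(p) = -4 + 2*5² = -4 + 2*25 = -4 + 50 = 46)
n(6)*H(j(0) - A) = 3*46 = 138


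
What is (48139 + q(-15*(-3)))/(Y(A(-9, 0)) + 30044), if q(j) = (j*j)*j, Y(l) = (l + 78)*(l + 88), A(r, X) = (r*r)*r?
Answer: 139264/447335 ≈ 0.31132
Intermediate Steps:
A(r, X) = r³ (A(r, X) = r²*r = r³)
Y(l) = (78 + l)*(88 + l)
q(j) = j³ (q(j) = j²*j = j³)
(48139 + q(-15*(-3)))/(Y(A(-9, 0)) + 30044) = (48139 + (-15*(-3))³)/((6864 + ((-9)³)² + 166*(-9)³) + 30044) = (48139 + 45³)/((6864 + (-729)² + 166*(-729)) + 30044) = (48139 + 91125)/((6864 + 531441 - 121014) + 30044) = 139264/(417291 + 30044) = 139264/447335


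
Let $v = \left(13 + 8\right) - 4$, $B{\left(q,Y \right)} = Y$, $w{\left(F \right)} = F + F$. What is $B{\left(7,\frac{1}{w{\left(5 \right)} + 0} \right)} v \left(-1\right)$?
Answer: $- \frac{17}{10} \approx -1.7$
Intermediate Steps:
$w{\left(F \right)} = 2 F$
$v = 17$ ($v = 21 - 4 = 17$)
$B{\left(7,\frac{1}{w{\left(5 \right)} + 0} \right)} v \left(-1\right) = \frac{1}{2 \cdot 5 + 0} \cdot 17 \left(-1\right) = \frac{1}{10 + 0} \cdot 17 \left(-1\right) = \frac{1}{10} \cdot 17 \left(-1\right) = \frac{17}{10} \left(-1\right) = - \frac{17}{10}$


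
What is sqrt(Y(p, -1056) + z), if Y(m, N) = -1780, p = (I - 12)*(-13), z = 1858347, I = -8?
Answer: sqrt(1856567) ≈ 1362.6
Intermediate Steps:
p = 260 (p = (-8 - 12)*(-13) = -20*(-13) = 260)
sqrt(Y(p, -1056) + z) = sqrt(-1780 + 1858347) = sqrt(1856567)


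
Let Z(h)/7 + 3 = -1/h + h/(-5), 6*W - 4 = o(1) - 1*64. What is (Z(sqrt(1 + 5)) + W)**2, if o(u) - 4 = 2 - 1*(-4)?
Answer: 404987/450 + 6776*sqrt(6)/45 ≈ 1268.8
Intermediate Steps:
o(u) = 10 (o(u) = 4 + (2 - 1*(-4)) = 4 + (2 + 4) = 4 + 6 = 10)
W = -25/3 (W = 2/3 + (10 - 1*64)/6 = 2/3 + (10 - 64)/6 = 2/3 + (1/6)*(-54) = 2/3 - 9 = -25/3 ≈ -8.3333)
Z(h) = -21 - 7/h - 7*h/5 (Z(h) = -21 + 7*(-1/h + h/(-5)) = -21 + 7*(-1/h + h*(-1/5)) = -21 + 7*(-1/h - h/5) = -21 + (-7/h - 7*h/5) = -21 - 7/h - 7*h/5)
(Z(sqrt(1 + 5)) + W)**2 = ((-21 - 7/sqrt(1 + 5) - 7*sqrt(1 + 5)/5) - 25/3)**2 = ((-21 - 7*sqrt(6)/6 - 7*sqrt(6)/5) - 25/3)**2 = ((-21 - 77*sqrt(6)/30) - 25/3)**2 = (-88/3 - 77*sqrt(6)/30)**2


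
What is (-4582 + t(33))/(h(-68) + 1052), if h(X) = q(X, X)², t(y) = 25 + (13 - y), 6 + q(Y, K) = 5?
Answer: -4577/1053 ≈ -4.3466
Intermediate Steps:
q(Y, K) = -1 (q(Y, K) = -6 + 5 = -1)
t(y) = 38 - y
h(X) = 1 (h(X) = (-1)² = 1)
(-4582 + t(33))/(h(-68) + 1052) = (-4582 + (38 - 1*33))/(1 + 1052) = (-4582 + (38 - 33))/1053 = (-4582 + 5)*(1/1053) = -4577*1/1053 = -4577/1053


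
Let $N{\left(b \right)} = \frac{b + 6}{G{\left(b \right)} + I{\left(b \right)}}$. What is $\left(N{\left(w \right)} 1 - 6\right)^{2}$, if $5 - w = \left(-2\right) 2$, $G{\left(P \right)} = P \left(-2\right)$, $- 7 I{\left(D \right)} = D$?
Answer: $\frac{3721}{81} \approx 45.938$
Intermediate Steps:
$I{\left(D \right)} = - \frac{D}{7}$
$G{\left(P \right)} = - 2 P$
$w = 9$ ($w = 5 - \left(-2\right) 2 = 5 - -4 = 5 + 4 = 9$)
$N{\left(b \right)} = - \frac{7 \left(6 + b\right)}{15 b}$ ($N{\left(b \right)} = \frac{b + 6}{- 2 b - \frac{b}{7}} = \frac{6 + b}{\left(- \frac{15}{7}\right) b} = \left(6 + b\right) \left(- \frac{7}{15 b}\right) = - \frac{7 \left(6 + b\right)}{15 b}$)
$\left(N{\left(w \right)} 1 - 6\right)^{2} = \left(\frac{7 \left(-6 - 9\right)}{15 \cdot 9} \cdot 1 - 6\right)^{2} = \left(\frac{7}{15} \cdot \frac{1}{9} \left(-6 - 9\right) 1 - 6\right)^{2} = \left(\frac{7}{15} \cdot \frac{1}{9} \left(-15\right) 1 - 6\right)^{2} = \left(\left(- \frac{7}{9}\right) 1 - 6\right)^{2} = \left(- \frac{7}{9} - 6\right)^{2} = \left(- \frac{61}{9}\right)^{2} = \frac{3721}{81}$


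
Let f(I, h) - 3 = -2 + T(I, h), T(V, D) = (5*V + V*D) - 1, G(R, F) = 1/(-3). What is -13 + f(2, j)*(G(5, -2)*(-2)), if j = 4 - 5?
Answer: -23/3 ≈ -7.6667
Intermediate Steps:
G(R, F) = -⅓
j = -1
T(V, D) = -1 + 5*V + D*V (T(V, D) = (5*V + D*V) - 1 = -1 + 5*V + D*V)
f(I, h) = 5*I + I*h (f(I, h) = 3 + (-2 + (-1 + 5*I + h*I)) = 3 + (-2 + (-1 + 5*I + I*h)) = 3 + (-3 + 5*I + I*h) = 5*I + I*h)
-13 + f(2, j)*(G(5, -2)*(-2)) = -13 + (2*(5 - 1))*(-⅓*(-2)) = -13 + (2*4)*(⅔) = -13 + 8*(⅔) = -13 + 16/3 = -23/3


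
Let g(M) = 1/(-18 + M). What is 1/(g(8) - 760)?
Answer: -10/7601 ≈ -0.0013156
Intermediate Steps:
1/(g(8) - 760) = 1/(1/(-18 + 8) - 760) = 1/(1/(-10) - 760) = 1/(-⅒ - 760) = 1/(-7601/10) = -10/7601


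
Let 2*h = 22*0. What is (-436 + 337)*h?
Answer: 0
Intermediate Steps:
h = 0 (h = (22*0)/2 = (1/2)*0 = 0)
(-436 + 337)*h = (-436 + 337)*0 = -99*0 = 0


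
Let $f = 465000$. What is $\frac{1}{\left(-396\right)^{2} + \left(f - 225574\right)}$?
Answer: $\frac{1}{396242} \approx 2.5237 \cdot 10^{-6}$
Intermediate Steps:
$\frac{1}{\left(-396\right)^{2} + \left(f - 225574\right)} = \frac{1}{\left(-396\right)^{2} + \left(465000 - 225574\right)} = \frac{1}{156816 + 239426} = \frac{1}{396242}$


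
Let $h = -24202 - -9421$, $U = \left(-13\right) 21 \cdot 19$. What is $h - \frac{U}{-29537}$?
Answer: $- \frac{436591584}{29537} \approx -14781.0$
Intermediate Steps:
$U = -5187$ ($U = \left(-273\right) 19 = -5187$)
$h = -14781$ ($h = -24202 + 9421 = -14781$)
$h - \frac{U}{-29537} = -14781 - - \frac{5187}{-29537} = -14781 - \left(-5187\right) \left(- \frac{1}{29537}\right) = -14781 - \frac{5187}{29537} = - \frac{436591584}{29537}$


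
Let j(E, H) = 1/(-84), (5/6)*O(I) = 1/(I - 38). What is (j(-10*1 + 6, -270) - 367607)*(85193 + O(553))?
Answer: -6773984988207209/216300 ≈ -3.1318e+10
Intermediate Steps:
O(I) = 6/(5*(-38 + I)) (O(I) = 6/(5*(I - 38)) = 6/(5*(-38 + I)))
j(E, H) = -1/84
(j(-10*1 + 6, -270) - 367607)*(85193 + O(553)) = (-1/84 - 367607)*(85193 + 6/(5*(-38 + 553))) = -30878989*(85193 + (6/5)/515)/84 = -30878989*(85193 + (6/5)*(1/515))/84 = -30878989*(85193 + 6/2575)/84 = -30878989/84*219371981/2575 = -6773984988207209/216300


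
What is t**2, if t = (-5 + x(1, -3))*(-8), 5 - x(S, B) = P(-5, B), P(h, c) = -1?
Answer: 64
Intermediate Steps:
x(S, B) = 6 (x(S, B) = 5 - 1*(-1) = 5 + 1 = 6)
t = -8 (t = (-5 + 6)*(-8) = 1*(-8) = -8)
t**2 = (-8)**2 = 64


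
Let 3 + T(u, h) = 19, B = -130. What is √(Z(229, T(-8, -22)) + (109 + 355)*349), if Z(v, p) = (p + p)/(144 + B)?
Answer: 96*√861/7 ≈ 402.42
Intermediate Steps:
T(u, h) = 16 (T(u, h) = -3 + 19 = 16)
Z(v, p) = p/7 (Z(v, p) = (p + p)/(144 - 130) = (2*p)/14 = (2*p)*(1/14) = p/7)
√(Z(229, T(-8, -22)) + (109 + 355)*349) = √((⅐)*16 + (109 + 355)*349) = √(16/7 + 464*349) = √(16/7 + 161936) = √(1133568/7) = 96*√861/7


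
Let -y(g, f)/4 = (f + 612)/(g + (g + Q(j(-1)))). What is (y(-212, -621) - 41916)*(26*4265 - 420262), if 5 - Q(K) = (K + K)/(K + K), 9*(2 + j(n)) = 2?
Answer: 64838316348/5 ≈ 1.2968e+10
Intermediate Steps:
j(n) = -16/9 (j(n) = -2 + (⅑)*2 = -2 + 2/9 = -16/9)
Q(K) = 4 (Q(K) = 5 - (K + K)/(K + K) = 5 - 2*K/(2*K) = 5 - 2*K*1/(2*K) = 5 - 1*1 = 5 - 1 = 4)
y(g, f) = -4*(612 + f)/(4 + 2*g) (y(g, f) = -4*(f + 612)/(g + (g + 4)) = -4*(612 + f)/(g + (4 + g)) = -4*(612 + f)/(4 + 2*g))
(y(-212, -621) - 41916)*(26*4265 - 420262) = (2*(-612 - 1*(-621))/(2 - 212) - 41916)*(26*4265 - 420262) = (2*(-612 + 621)/(-210) - 41916)*(110890 - 420262) = (2*(-1/210)*9 - 41916)*(-309372) = (-3/35 - 41916)*(-309372) = -1467063/35*(-309372) = 64838316348/5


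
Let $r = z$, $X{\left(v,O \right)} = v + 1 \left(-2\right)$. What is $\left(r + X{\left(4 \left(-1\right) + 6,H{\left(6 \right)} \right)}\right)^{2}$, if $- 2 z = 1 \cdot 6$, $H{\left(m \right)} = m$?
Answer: $9$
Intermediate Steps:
$z = -3$ ($z = - \frac{1 \cdot 6}{2} = \left(- \frac{1}{2}\right) 6 = -3$)
$X{\left(v,O \right)} = -2 + v$ ($X{\left(v,O \right)} = v - 2 = -2 + v$)
$r = -3$
$\left(r + X{\left(4 \left(-1\right) + 6,H{\left(6 \right)} \right)}\right)^{2} = \left(-3 + \left(-2 + \left(4 \left(-1\right) + 6\right)\right)\right)^{2} = \left(-3 + \left(-2 + \left(-4 + 6\right)\right)\right)^{2} = \left(-3 + \left(-2 + 2\right)\right)^{2} = \left(-3 + 0\right)^{2} = \left(-3\right)^{2} = 9$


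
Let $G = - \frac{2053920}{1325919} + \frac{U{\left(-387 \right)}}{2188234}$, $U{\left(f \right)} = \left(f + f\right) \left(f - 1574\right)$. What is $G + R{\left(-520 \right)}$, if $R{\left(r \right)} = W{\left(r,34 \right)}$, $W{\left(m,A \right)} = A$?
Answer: $\frac{16027726017225}{483570172841} \approx 33.145$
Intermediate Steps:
$U{\left(f \right)} = 2 f \left(-1574 + f\right)$
$R{\left(r \right)} = 34$
$G = - \frac{413659859369}{483570172841}$ ($G = - \frac{2053920}{1325919} + \frac{2 \left(-387\right) \left(-1574 - 387\right)}{2188234} = \left(-2053920\right) \frac{1}{1325919} + 2 \left(-387\right) \left(-1961\right) \frac{1}{2188234} = - \frac{684640}{441973} + 1517814 \cdot \frac{1}{2188234} = - \frac{684640}{441973} + \frac{758907}{1094117} = - \frac{413659859369}{483570172841} \approx -0.85543$)
$G + R{\left(-520 \right)} = - \frac{413659859369}{483570172841} + 34 = \frac{16027726017225}{483570172841}$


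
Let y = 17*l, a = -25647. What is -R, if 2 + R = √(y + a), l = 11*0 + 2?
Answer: 2 - I*√25613 ≈ 2.0 - 160.04*I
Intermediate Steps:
l = 2 (l = 0 + 2 = 2)
y = 34 (y = 17*2 = 34)
R = -2 + I*√25613 (R = -2 + √(34 - 25647) = -2 + √(-25613) = -2 + I*√25613 ≈ -2.0 + 160.04*I)
-R = -(-2 + I*√25613) = 2 - I*√25613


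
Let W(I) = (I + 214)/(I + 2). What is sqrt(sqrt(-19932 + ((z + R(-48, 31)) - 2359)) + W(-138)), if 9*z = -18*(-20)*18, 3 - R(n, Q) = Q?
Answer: sqrt(-646 + 1156*I*sqrt(21599))/34 ≈ 8.5559 + 8.5885*I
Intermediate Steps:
R(n, Q) = 3 - Q
z = 720 (z = (-18*(-20)*18)/9 = (360*18)/9 = (1/9)*6480 = 720)
W(I) = (214 + I)/(2 + I)
sqrt(sqrt(-19932 + ((z + R(-48, 31)) - 2359)) + W(-138)) = sqrt(sqrt(-19932 + ((720 + (3 - 1*31)) - 2359)) + (214 - 138)/(2 - 138)) = sqrt(sqrt(-19932 + ((720 + (3 - 31)) - 2359)) + 76/(-136)) = sqrt(sqrt(-19932 + ((720 - 28) - 2359)) - 1/136*76) = sqrt(sqrt(-19932 + (692 - 2359)) - 19/34) = sqrt(sqrt(-19932 - 1667) - 19/34) = sqrt(sqrt(-21599) - 19/34) = sqrt(I*sqrt(21599) - 19/34) = sqrt(-19/34 + I*sqrt(21599))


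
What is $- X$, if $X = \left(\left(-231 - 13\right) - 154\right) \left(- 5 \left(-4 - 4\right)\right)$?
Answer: $15920$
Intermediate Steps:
$X = -15920$ ($X = \left(-244 - 154\right) \left(\left(-5\right) \left(-8\right)\right) = \left(-398\right) 40 = -15920$)
$- X = \left(-1\right) \left(-15920\right) = 15920$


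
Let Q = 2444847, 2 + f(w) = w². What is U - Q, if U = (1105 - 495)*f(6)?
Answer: -2424107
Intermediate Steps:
f(w) = -2 + w²
U = 20740 (U = (1105 - 495)*(-2 + 6²) = 610*(-2 + 36) = 610*34 = 20740)
U - Q = 20740 - 1*2444847 = 20740 - 2444847 = -2424107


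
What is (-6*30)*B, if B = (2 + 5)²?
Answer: -8820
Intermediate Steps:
B = 49 (B = 7² = 49)
(-6*30)*B = -6*30*49 = -180*49 = -8820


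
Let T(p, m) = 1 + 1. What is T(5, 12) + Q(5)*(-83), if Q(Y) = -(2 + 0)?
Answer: 168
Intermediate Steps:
T(p, m) = 2
Q(Y) = -2 (Q(Y) = -1*2 = -2)
T(5, 12) + Q(5)*(-83) = 2 - 2*(-83) = 2 + 166 = 168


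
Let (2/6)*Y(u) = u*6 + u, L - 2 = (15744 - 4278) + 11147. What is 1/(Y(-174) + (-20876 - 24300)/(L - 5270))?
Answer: -17345/63423806 ≈ -0.00027348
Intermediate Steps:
L = 22615 (L = 2 + ((15744 - 4278) + 11147) = 2 + (11466 + 11147) = 2 + 22613 = 22615)
Y(u) = 21*u (Y(u) = 3*(u*6 + u) = 3*(6*u + u) = 3*(7*u) = 21*u)
1/(Y(-174) + (-20876 - 24300)/(L - 5270)) = 1/(21*(-174) + (-20876 - 24300)/(22615 - 5270)) = 1/(-3654 - 45176/17345) = 1/(-63423806/17345) = -17345/63423806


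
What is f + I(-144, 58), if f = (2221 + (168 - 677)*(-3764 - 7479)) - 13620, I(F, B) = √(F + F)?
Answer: 5711288 + 12*I*√2 ≈ 5.7113e+6 + 16.971*I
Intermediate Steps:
I(F, B) = √2*√F (I(F, B) = √(2*F) = √2*√F)
f = 5711288 (f = (2221 - 509*(-11243)) - 13620 = (2221 + 5722687) - 13620 = 5724908 - 13620 = 5711288)
f + I(-144, 58) = 5711288 + √2*√(-144) = 5711288 + √2*(12*I) = 5711288 + 12*I*√2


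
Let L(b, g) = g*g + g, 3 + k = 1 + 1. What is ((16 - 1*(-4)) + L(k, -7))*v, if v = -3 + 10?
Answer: 434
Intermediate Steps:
k = -1 (k = -3 + (1 + 1) = -3 + 2 = -1)
L(b, g) = g + g² (L(b, g) = g² + g = g + g²)
v = 7
((16 - 1*(-4)) + L(k, -7))*v = ((16 - 1*(-4)) - 7*(1 - 7))*7 = ((16 + 4) - 7*(-6))*7 = (20 + 42)*7 = 62*7 = 434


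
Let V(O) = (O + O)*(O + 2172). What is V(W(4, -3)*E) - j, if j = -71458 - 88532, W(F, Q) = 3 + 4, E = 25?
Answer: 981440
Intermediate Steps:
W(F, Q) = 7
V(O) = 2*O*(2172 + O) (V(O) = (2*O)*(2172 + O) = 2*O*(2172 + O))
j = -159990
V(W(4, -3)*E) - j = 2*(7*25)*(2172 + 7*25) - 1*(-159990) = 2*175*(2172 + 175) + 159990 = 2*175*2347 + 159990 = 821450 + 159990 = 981440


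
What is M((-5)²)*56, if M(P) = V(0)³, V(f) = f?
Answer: 0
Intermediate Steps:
M(P) = 0 (M(P) = 0³ = 0)
M((-5)²)*56 = 0*56 = 0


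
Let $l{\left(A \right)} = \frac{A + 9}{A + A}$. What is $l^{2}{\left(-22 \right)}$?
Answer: $\frac{169}{1936} \approx 0.087293$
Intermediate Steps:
$l{\left(A \right)} = \frac{9 + A}{2 A}$
$l^{2}{\left(-22 \right)} = \left(\frac{9 - 22}{2 \left(-22\right)}\right)^{2} = \left(\frac{1}{2} \left(- \frac{1}{22}\right) \left(-13\right)\right)^{2} = \left(\frac{13}{44}\right)^{2} = \frac{169}{1936}$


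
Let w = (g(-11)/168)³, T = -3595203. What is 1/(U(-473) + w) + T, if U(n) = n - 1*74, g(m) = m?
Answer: -9324784676395737/2593674035 ≈ -3.5952e+6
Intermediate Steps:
U(n) = -74 + n (U(n) = n - 74 = -74 + n)
w = -1331/4741632 (w = (-11/168)³ = -1331/4741632 ≈ -0.00028070)
1/(U(-473) + w) + T = 1/((-74 - 473) - 1331/4741632) - 3595203 = 1/(-547 - 1331/4741632) - 3595203 = 1/(-2593674035/4741632) - 3595203 = -4741632/2593674035 - 3595203 = -9324784676395737/2593674035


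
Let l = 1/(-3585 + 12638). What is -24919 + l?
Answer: -225591706/9053 ≈ -24919.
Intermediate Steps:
l = 1/9053 ≈ 0.00011046
-24919 + l = -24919 + 1/9053 = -225591706/9053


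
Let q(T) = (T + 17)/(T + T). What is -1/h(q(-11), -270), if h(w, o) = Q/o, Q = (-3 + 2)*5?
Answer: -54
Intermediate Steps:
Q = -5 (Q = -1*5 = -5)
q(T) = (17 + T)/(2*T) (q(T) = (17 + T)/((2*T)) = (17 + T)*(1/(2*T)) = (17 + T)/(2*T))
h(w, o) = -5/o
-1/h(q(-11), -270) = -1/((-5/(-270))) = -1/((-5*(-1/270))) = -1/1/54 = -1*54 = -54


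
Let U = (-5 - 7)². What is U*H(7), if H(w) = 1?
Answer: 144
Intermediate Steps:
U = 144 (U = (-12)² = 144)
U*H(7) = 144*1 = 144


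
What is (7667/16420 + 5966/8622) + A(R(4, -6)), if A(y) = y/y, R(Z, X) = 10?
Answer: 152819917/70786620 ≈ 2.1589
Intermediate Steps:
A(y) = 1
(7667/16420 + 5966/8622) + A(R(4, -6)) = (7667/16420 + 5966/8622) + 1 = (7667*(1/16420) + 5966*(1/8622)) + 1 = (7667/16420 + 2983/4311) + 1 = 82033297/70786620 + 1 = 152819917/70786620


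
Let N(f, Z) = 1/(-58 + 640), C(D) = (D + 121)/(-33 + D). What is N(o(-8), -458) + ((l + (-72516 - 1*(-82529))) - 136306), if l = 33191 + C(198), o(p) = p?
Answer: -90307063/970 ≈ -93100.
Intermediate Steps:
C(D) = (121 + D)/(-33 + D)
l = 497894/15 (l = 33191 + (121 + 198)/(-33 + 198) = 33191 + 319/165 = 33191 + (1/165)*319 = 33191 + 29/15 = 497894/15 ≈ 33193.)
N(f, Z) = 1/582
N(o(-8), -458) + ((l + (-72516 - 1*(-82529))) - 136306) = 1/582 + ((497894/15 + (-72516 - 1*(-82529))) - 136306) = 1/582 + ((497894/15 + (-72516 + 82529)) - 136306) = 1/582 + ((497894/15 + 10013) - 136306) = 1/582 + (648089/15 - 136306) = 1/582 - 1396501/15 = -90307063/970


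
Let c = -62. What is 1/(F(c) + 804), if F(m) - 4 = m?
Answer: 1/746 ≈ 0.0013405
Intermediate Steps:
F(m) = 4 + m
1/(F(c) + 804) = 1/((4 - 62) + 804) = 1/(-58 + 804) = 1/746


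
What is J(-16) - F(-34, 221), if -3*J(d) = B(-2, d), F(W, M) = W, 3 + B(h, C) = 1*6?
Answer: 33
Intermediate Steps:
B(h, C) = 3 (B(h, C) = -3 + 1*6 = -3 + 6 = 3)
J(d) = -1 (J(d) = -1/3*3 = -1)
J(-16) - F(-34, 221) = -1 - 1*(-34) = -1 + 34 = 33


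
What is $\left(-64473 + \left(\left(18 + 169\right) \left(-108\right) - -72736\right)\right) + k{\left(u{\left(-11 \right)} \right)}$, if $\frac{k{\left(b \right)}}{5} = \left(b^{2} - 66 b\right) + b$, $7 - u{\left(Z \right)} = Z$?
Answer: $-16163$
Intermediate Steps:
$u{\left(Z \right)} = 7 - Z$
$k{\left(b \right)} = - 325 b + 5 b^{2}$ ($k{\left(b \right)} = 5 \left(\left(b^{2} - 66 b\right) + b\right) = 5 \left(b^{2} - 65 b\right) = - 325 b + 5 b^{2}$)
$\left(-64473 + \left(\left(18 + 169\right) \left(-108\right) - -72736\right)\right) + k{\left(u{\left(-11 \right)} \right)} = \left(-64473 + \left(\left(18 + 169\right) \left(-108\right) - -72736\right)\right) + 5 \left(7 - -11\right) \left(-65 + \left(7 - -11\right)\right) = \left(-64473 + \left(187 \left(-108\right) + 72736\right)\right) + 5 \left(7 + 11\right) \left(-65 + \left(7 + 11\right)\right) = \left(-64473 + \left(-20196 + 72736\right)\right) + 5 \cdot 18 \left(-65 + 18\right) = \left(-64473 + 52540\right) + 5 \cdot 18 \left(-47\right) = -11933 - 4230 = -16163$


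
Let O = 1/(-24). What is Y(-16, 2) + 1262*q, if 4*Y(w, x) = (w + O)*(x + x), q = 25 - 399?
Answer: -11328097/24 ≈ -4.7200e+5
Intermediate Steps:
q = -374
O = -1/24 ≈ -0.041667
Y(w, x) = x*(-1/24 + w)/2 (Y(w, x) = ((w - 1/24)*(x + x))/4 = ((-1/24 + w)*(2*x))/4 = (2*x*(-1/24 + w))/4 = x*(-1/24 + w)/2)
Y(-16, 2) + 1262*q = (1/48)*2*(-1 + 24*(-16)) + 1262*(-374) = (1/48)*2*(-1 - 384) - 471988 = (1/48)*2*(-385) - 471988 = -385/24 - 471988 = -11328097/24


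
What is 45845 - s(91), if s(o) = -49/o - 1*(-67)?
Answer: 595121/13 ≈ 45779.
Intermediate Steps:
s(o) = 67 - 49/o (s(o) = -49/o + 67 = 67 - 49/o)
45845 - s(91) = 45845 - (67 - 49/91) = 45845 - (67 - 49*1/91) = 45845 - (67 - 7/13) = 45845 - 1*864/13 = 45845 - 864/13 = 595121/13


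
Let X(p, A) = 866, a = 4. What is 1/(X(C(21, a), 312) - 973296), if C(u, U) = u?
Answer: -1/972430 ≈ -1.0284e-6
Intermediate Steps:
1/(X(C(21, a), 312) - 973296) = 1/(866 - 973296) = 1/(-972430) = -1/972430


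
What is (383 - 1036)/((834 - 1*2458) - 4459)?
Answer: 653/6083 ≈ 0.10735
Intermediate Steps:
(383 - 1036)/((834 - 1*2458) - 4459) = -653/((834 - 2458) - 4459) = -653/(-1624 - 4459) = -653/(-6083) = -653*(-1/6083) = 653/6083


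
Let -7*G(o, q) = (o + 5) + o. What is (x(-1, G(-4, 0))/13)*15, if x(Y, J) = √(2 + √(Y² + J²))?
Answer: 15*√(98 + 7*√58)/91 ≈ 2.0276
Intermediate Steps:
G(o, q) = -5/7 - 2*o/7 (G(o, q) = -((o + 5) + o)/7 = -((5 + o) + o)/7 = -(5 + 2*o)/7 = -5/7 - 2*o/7)
x(Y, J) = √(2 + √(J² + Y²))
(x(-1, G(-4, 0))/13)*15 = (√(2 + √((-5/7 - 2/7*(-4))² + (-1)²))/13)*15 = (√(2 + √((-5/7 + 8/7)² + 1))/13)*15 = (√(2 + √((3/7)² + 1))/13)*15 = (√(2 + √(9/49 + 1))/13)*15 = (√(2 + √(58/49))/13)*15 = (√(2 + √58/7)/13)*15 = 15*√(2 + √58/7)/13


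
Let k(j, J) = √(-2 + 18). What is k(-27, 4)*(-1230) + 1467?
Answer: -3453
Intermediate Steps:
k(j, J) = 4 (k(j, J) = √16 = 4)
k(-27, 4)*(-1230) + 1467 = 4*(-1230) + 1467 = -4920 + 1467 = -3453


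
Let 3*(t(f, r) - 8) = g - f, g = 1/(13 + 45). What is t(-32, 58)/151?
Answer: 1083/8758 ≈ 0.12366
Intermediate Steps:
g = 1/58 ≈ 0.017241
t(f, r) = 1393/174 - f/3 (t(f, r) = 8 + (1/58 - f)/3 = 8 + (1/174 - f/3) = 1393/174 - f/3)
t(-32, 58)/151 = (1393/174 - ⅓*(-32))/151 = (1393/174 + 32/3)*(1/151) = (1083/58)*(1/151) = 1083/8758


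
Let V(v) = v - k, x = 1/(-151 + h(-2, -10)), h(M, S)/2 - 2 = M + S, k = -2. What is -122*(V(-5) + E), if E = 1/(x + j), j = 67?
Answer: 2086017/5728 ≈ 364.18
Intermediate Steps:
h(M, S) = 4 + 2*M + 2*S (h(M, S) = 4 + 2*(M + S) = 4 + (2*M + 2*S) = 4 + 2*M + 2*S)
x = -1/171 (x = 1/(-151 + (4 + 2*(-2) + 2*(-10))) = 1/(-151 + (4 - 4 - 20)) = 1/(-151 - 20) = 1/(-171) = -1/171 ≈ -0.0058480)
V(v) = 2 + v (V(v) = v - 1*(-2) = v + 2 = 2 + v)
E = 171/11456 (E = 1/(-1/171 + 67) = 1/(11456/171) = 171/11456 ≈ 0.014927)
-122*(V(-5) + E) = -122*((2 - 5) + 171/11456) = -122*(-3 + 171/11456) = -122*(-34197/11456) = 2086017/5728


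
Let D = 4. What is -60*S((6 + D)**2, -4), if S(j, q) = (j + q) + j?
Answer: -11760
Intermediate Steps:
S(j, q) = q + 2*j
-60*S((6 + D)**2, -4) = -60*(-4 + 2*(6 + 4)**2) = -60*(-4 + 2*10**2) = -60*(-4 + 2*100) = -60*(-4 + 200) = -60*196 = -11760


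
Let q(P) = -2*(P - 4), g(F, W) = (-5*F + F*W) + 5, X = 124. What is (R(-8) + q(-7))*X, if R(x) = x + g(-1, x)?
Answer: 3968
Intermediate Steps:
g(F, W) = 5 - 5*F + F*W
q(P) = 8 - 2*P (q(P) = -2*(-4 + P) = 8 - 2*P)
R(x) = 10 (R(x) = x + (5 - 5*(-1) - x) = x + (5 + 5 - x) = x + (10 - x) = 10)
(R(-8) + q(-7))*X = (10 + (8 - 2*(-7)))*124 = (10 + (8 + 14))*124 = (10 + 22)*124 = 32*124 = 3968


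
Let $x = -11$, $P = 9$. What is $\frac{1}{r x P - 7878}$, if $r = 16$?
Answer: $- \frac{1}{9462} \approx -0.00010569$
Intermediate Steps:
$\frac{1}{r x P - 7878} = \frac{1}{16 \left(-11\right) 9 - 7878} = \frac{1}{\left(-176\right) 9 - 7878} = \frac{1}{-1584 - 7878} = \frac{1}{-9462} = - \frac{1}{9462}$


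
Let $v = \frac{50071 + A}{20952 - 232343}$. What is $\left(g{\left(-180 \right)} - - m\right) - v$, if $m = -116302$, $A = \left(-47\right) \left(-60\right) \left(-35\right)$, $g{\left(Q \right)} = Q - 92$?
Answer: $- \frac{24642743063}{211391} \approx -1.1657 \cdot 10^{5}$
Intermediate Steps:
$g{\left(Q \right)} = -92 + Q$
$A = -98700$ ($A = 2820 \left(-35\right) = -98700$)
$v = \frac{48629}{211391}$ ($v = \frac{50071 - 98700}{20952 - 232343} = - \frac{48629}{-211391} = \left(-48629\right) \left(- \frac{1}{211391}\right) = \frac{48629}{211391} \approx 0.23004$)
$\left(g{\left(-180 \right)} - - m\right) - v = \left(\left(-92 - 180\right) - \left(-1\right) \left(-116302\right)\right) - \frac{48629}{211391} = \left(-272 - 116302\right) - \frac{48629}{211391} = -116574 - \frac{48629}{211391} = - \frac{24642743063}{211391}$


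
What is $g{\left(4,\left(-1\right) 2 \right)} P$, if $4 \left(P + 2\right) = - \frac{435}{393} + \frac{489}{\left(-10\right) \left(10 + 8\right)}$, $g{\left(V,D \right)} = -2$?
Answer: $\frac{92933}{15720} \approx 5.9118$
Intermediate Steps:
$P = - \frac{92933}{31440}$ ($P = -2 + \frac{- \frac{435}{393} + \frac{489}{\left(-10\right) \left(10 + 8\right)}}{4} = -2 + \frac{\left(-435\right) \frac{1}{393} + \frac{489}{\left(-10\right) 18}}{4} = -2 + \frac{- \frac{145}{131} + \frac{489}{-180}}{4} = -2 + \frac{- \frac{145}{131} + 489 \left(- \frac{1}{180}\right)}{4} = -2 + \frac{- \frac{145}{131} - \frac{163}{60}}{4} = -2 + \frac{1}{4} \left(- \frac{30053}{7860}\right) = -2 - \frac{30053}{31440} = - \frac{92933}{31440} \approx -2.9559$)
$g{\left(4,\left(-1\right) 2 \right)} P = \left(-2\right) \left(- \frac{92933}{31440}\right) = \frac{92933}{15720}$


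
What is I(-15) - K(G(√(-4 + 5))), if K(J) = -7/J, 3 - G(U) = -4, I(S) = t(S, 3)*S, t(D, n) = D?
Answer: 226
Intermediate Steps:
I(S) = S² (I(S) = S*S = S²)
G(U) = 7 (G(U) = 3 - 1*(-4) = 3 + 4 = 7)
I(-15) - K(G(√(-4 + 5))) = (-15)² - (-7)/7 = 225 - (-7)/7 = 225 - 1*(-1) = 225 + 1 = 226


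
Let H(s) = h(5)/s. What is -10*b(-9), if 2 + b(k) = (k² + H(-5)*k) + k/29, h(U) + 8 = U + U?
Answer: -23864/29 ≈ -822.90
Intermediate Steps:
h(U) = -8 + 2*U (h(U) = -8 + (U + U) = -8 + 2*U)
H(s) = 2/s (H(s) = (-8 + 2*5)/s = (-8 + 10)/s = 2/s)
b(k) = -2 + k² - 53*k/145 (b(k) = -2 + ((k² + (2/(-5))*k) + k/29) = -2 + ((k² + (2*(-⅕))*k) + k*(1/29)) = -2 + ((k² - 2*k/5) + k/29) = -2 + (k² - 53*k/145) = -2 + k² - 53*k/145)
-10*b(-9) = -10*(-2 + (-9)² - 53/145*(-9)) = -10*(-2 + 81 + 477/145) = -10*11932/145 = -23864/29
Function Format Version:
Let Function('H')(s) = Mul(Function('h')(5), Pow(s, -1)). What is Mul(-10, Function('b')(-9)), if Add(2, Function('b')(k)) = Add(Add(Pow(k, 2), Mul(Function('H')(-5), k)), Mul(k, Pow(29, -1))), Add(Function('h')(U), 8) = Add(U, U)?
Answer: Rational(-23864, 29) ≈ -822.90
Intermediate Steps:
Function('h')(U) = Add(-8, Mul(2, U)) (Function('h')(U) = Add(-8, Add(U, U)) = Add(-8, Mul(2, U)))
Function('H')(s) = Mul(2, Pow(s, -1)) (Function('H')(s) = Mul(Add(-8, Mul(2, 5)), Pow(s, -1)) = Mul(Add(-8, 10), Pow(s, -1)) = Mul(2, Pow(s, -1)))
Function('b')(k) = Add(-2, Pow(k, 2), Mul(Rational(-53, 145), k)) (Function('b')(k) = Add(-2, Add(Add(Pow(k, 2), Mul(Mul(2, Pow(-5, -1)), k)), Mul(k, Pow(29, -1)))) = Add(-2, Add(Add(Pow(k, 2), Mul(Mul(2, Rational(-1, 5)), k)), Mul(k, Rational(1, 29)))) = Add(-2, Add(Add(Pow(k, 2), Mul(Rational(-2, 5), k)), Mul(Rational(1, 29), k))) = Add(-2, Add(Pow(k, 2), Mul(Rational(-53, 145), k))) = Add(-2, Pow(k, 2), Mul(Rational(-53, 145), k)))
Mul(-10, Function('b')(-9)) = Mul(-10, Add(-2, Pow(-9, 2), Mul(Rational(-53, 145), -9))) = Mul(-10, Add(-2, 81, Rational(477, 145))) = Mul(-10, Rational(11932, 145)) = Rational(-23864, 29)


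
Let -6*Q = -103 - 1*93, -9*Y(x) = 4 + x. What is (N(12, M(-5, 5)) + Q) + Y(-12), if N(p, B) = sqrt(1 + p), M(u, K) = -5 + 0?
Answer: 302/9 + sqrt(13) ≈ 37.161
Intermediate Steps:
M(u, K) = -5
Y(x) = -4/9 - x/9 (Y(x) = -(4 + x)/9 = -4/9 - x/9)
Q = 98/3 (Q = -(-103 - 1*93)/6 = -(-103 - 93)/6 = -1/6*(-196) = 98/3 ≈ 32.667)
(N(12, M(-5, 5)) + Q) + Y(-12) = (sqrt(1 + 12) + 98/3) + (-4/9 - 1/9*(-12)) = (sqrt(13) + 98/3) + (-4/9 + 4/3) = (98/3 + sqrt(13)) + 8/9 = 302/9 + sqrt(13)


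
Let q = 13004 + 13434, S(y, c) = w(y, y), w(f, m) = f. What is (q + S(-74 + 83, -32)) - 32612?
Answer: -6165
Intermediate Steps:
S(y, c) = y
q = 26438
(q + S(-74 + 83, -32)) - 32612 = (26438 + (-74 + 83)) - 32612 = (26438 + 9) - 32612 = 26447 - 32612 = -6165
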